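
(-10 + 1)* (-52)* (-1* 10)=-4680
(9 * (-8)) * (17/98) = -612/49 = -12.49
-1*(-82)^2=-6724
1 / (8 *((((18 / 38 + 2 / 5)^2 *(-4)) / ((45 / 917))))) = -406125 / 202150816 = -0.00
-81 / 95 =-0.85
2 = 2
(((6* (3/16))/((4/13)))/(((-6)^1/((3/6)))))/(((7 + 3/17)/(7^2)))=-32487/15616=-2.08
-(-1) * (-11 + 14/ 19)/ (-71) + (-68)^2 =6237971/ 1349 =4624.14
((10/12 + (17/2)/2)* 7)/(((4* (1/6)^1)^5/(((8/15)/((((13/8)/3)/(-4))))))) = -69174/65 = -1064.22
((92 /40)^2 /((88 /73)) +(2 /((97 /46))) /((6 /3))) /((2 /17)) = 70561033 /1707200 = 41.33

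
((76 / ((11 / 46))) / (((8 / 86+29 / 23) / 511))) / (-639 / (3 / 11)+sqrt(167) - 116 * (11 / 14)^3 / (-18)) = -51.55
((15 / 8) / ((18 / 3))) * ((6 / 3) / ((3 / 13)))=65 / 24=2.71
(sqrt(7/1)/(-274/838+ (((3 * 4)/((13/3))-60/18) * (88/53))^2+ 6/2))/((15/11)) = 6563967267 * sqrt(7)/31778199520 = 0.55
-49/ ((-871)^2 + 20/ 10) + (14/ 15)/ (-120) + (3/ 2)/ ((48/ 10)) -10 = -8826364343/ 910371600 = -9.70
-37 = -37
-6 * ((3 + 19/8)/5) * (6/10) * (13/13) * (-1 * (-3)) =-1161/100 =-11.61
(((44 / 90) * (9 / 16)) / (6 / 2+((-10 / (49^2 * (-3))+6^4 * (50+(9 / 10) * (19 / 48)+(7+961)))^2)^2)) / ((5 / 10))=14805270568757245500 / 81671888834491581451473941854392051692061361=0.00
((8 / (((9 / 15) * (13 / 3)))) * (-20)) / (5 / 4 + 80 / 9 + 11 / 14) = -201600 / 35789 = -5.63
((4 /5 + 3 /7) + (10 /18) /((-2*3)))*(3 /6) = 2147 /3780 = 0.57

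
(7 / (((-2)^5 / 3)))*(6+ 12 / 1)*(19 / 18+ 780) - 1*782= -320263 / 32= -10008.22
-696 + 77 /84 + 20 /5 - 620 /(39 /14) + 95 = -127709 /156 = -818.65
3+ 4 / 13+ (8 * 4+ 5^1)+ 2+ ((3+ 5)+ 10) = 784 / 13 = 60.31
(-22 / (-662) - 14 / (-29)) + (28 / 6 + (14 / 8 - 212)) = -23621297 / 115188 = -205.07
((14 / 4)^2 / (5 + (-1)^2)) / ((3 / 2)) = 49 / 36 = 1.36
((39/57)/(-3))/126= -13/7182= -0.00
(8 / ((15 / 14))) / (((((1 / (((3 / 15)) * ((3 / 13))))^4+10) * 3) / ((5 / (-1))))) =-144 / 2550205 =-0.00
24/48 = 1/2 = 0.50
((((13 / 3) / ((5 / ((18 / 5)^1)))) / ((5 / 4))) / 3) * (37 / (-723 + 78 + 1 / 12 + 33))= -46176 / 917875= -0.05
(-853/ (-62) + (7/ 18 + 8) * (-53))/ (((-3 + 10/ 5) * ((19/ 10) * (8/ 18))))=300520/ 589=510.22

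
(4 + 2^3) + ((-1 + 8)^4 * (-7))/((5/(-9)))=151323/5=30264.60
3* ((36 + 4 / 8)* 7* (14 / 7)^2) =3066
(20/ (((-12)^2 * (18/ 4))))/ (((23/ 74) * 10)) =37/ 3726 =0.01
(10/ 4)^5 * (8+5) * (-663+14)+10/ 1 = -26365305/ 32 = -823915.78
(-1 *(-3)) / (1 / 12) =36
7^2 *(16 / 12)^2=784 / 9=87.11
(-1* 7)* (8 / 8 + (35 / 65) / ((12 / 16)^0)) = -140 / 13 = -10.77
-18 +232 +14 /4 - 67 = 301 /2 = 150.50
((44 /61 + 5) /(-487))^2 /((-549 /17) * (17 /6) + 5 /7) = -1705214 /1121664934079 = -0.00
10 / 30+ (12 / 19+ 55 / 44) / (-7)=103 / 1596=0.06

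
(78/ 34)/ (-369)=-13/ 2091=-0.01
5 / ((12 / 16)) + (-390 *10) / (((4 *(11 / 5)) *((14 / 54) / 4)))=-6831.00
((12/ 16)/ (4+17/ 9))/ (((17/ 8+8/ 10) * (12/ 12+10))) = 30/ 7579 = 0.00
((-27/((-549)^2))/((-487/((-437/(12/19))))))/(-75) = 8303/4892742900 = 0.00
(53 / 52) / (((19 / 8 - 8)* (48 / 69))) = -0.26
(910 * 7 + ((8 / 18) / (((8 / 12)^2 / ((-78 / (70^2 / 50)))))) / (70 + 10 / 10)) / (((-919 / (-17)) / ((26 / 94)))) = 4897623211 / 150268447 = 32.59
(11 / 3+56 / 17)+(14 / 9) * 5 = 2255 / 153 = 14.74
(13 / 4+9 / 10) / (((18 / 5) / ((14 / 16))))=581 / 576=1.01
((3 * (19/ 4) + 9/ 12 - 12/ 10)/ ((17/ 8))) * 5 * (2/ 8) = 138/ 17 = 8.12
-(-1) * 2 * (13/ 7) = 26/ 7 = 3.71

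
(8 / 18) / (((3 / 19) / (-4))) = -304 / 27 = -11.26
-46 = -46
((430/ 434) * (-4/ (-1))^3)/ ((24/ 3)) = 1720/ 217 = 7.93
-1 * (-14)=14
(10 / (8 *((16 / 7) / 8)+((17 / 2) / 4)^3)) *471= 16880640 / 42583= 396.42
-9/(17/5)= -45/17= -2.65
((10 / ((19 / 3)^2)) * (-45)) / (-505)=810 / 36461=0.02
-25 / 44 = -0.57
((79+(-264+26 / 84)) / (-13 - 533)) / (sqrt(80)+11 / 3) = -85327 / 4578756+7757* sqrt(5) / 381563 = 0.03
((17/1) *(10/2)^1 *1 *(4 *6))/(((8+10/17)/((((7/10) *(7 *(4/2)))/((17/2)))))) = 19992/73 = 273.86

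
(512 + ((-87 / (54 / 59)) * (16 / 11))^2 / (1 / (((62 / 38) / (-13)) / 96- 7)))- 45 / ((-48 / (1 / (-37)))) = -573237483907811 / 4299424272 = -133328.89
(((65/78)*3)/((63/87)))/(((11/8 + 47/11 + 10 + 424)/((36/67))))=76560/18145141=0.00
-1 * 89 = -89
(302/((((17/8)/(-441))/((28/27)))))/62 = -1657376/1581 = -1048.31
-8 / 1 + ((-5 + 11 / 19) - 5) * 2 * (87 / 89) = -44674 / 1691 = -26.42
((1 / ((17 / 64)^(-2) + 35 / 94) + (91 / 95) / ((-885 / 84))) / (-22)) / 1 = 11158501 / 11073770475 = 0.00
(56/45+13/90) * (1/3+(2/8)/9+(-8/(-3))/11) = 5975/7128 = 0.84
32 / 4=8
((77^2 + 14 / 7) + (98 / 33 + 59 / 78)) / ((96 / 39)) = 5091995 / 2112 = 2410.98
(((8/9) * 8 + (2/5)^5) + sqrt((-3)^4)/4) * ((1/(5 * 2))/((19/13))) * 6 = 13705601/3562500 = 3.85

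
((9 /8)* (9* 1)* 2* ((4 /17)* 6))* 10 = 4860 /17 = 285.88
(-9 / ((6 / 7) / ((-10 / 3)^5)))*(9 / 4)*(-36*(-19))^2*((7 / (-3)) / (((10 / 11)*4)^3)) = -1765804425 / 8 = -220725553.12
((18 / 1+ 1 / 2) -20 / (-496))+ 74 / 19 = 52857 / 2356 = 22.44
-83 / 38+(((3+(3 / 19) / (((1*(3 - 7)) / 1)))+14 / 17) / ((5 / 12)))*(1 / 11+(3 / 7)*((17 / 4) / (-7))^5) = -37840971205 / 22528371712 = -1.68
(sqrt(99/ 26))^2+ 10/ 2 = 229/ 26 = 8.81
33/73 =0.45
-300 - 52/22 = -3326/11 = -302.36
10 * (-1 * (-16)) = 160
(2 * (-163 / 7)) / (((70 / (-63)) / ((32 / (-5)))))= -46944 / 175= -268.25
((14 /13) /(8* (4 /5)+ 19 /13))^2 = 100 /5329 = 0.02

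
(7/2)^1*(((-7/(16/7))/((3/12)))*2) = -343/4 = -85.75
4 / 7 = 0.57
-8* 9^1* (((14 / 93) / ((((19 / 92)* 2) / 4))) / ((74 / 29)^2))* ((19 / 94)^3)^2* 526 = -264525095471511 / 457459119347431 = -0.58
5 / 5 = 1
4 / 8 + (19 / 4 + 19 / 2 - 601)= -2345 / 4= -586.25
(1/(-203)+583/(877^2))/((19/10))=-6507800/2966530553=-0.00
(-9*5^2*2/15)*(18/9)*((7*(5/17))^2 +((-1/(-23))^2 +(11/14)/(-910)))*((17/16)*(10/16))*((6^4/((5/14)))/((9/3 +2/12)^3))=-108359359014618/5613151817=-19304.55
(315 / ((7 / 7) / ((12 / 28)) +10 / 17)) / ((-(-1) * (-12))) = -5355 / 596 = -8.98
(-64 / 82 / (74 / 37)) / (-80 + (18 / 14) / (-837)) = 10416 / 2135321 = 0.00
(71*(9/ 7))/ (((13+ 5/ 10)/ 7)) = 142/ 3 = 47.33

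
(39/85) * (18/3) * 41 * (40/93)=48.55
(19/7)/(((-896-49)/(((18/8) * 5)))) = -19/588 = -0.03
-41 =-41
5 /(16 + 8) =5 /24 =0.21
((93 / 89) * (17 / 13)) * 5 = 7905 / 1157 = 6.83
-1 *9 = -9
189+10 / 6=572 / 3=190.67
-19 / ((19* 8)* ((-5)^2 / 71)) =-71 / 200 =-0.36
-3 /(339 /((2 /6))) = -1 /339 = -0.00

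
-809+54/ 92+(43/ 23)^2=-851603/ 1058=-804.92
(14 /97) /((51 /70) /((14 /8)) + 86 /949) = 1627535 /5716598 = 0.28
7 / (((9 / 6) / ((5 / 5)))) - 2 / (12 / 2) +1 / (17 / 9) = 248 / 51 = 4.86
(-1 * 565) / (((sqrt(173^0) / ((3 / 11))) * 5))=-339 / 11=-30.82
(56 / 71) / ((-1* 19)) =-0.04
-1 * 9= -9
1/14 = 0.07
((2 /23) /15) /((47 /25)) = 10 /3243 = 0.00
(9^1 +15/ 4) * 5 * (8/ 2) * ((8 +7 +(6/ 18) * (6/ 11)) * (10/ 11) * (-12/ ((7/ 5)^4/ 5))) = -54968.06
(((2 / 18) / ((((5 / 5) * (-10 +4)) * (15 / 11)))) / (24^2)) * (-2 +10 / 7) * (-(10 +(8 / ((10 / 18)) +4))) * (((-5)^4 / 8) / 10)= -3905 / 1306368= -0.00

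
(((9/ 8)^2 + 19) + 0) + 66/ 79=106687/ 5056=21.10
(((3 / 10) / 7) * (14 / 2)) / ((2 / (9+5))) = 21 / 10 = 2.10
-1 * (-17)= 17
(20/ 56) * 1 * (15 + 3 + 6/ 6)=95/ 14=6.79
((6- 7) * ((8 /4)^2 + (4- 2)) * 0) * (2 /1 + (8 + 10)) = 0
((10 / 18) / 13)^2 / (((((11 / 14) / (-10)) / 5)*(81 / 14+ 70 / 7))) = -245000 / 33277959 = -0.01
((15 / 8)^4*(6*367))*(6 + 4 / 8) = 724595625 / 4096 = 176903.23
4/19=0.21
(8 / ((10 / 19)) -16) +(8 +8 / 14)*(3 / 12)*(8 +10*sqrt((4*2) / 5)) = 43.45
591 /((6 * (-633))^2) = 197 /4808268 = 0.00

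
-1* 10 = -10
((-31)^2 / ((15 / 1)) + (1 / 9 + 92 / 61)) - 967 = -2474107 / 2745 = -901.31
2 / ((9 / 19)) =38 / 9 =4.22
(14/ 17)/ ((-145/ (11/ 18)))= -77/ 22185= -0.00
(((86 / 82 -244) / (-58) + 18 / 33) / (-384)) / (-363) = 123839 / 3646215936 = 0.00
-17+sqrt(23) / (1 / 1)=-17+sqrt(23)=-12.20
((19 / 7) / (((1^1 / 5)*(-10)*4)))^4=130321 / 9834496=0.01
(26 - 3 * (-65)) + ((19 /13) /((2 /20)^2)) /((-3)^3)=75671 /351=215.59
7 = 7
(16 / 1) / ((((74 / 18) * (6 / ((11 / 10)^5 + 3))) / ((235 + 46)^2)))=109215144033 / 462500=236140.85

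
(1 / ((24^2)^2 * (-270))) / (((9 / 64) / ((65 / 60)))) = -13 / 151165440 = -0.00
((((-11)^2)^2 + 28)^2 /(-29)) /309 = -215179561 /8961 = -24012.90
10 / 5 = 2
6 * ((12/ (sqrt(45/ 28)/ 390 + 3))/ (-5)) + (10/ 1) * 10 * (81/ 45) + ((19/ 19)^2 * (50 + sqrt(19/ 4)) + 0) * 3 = 3744 * sqrt(35)/ 4258795 + 3 * sqrt(19)/ 2 + 276992022/ 851759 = 331.74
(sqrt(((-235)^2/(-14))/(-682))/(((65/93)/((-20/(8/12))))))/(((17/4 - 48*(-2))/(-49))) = 59220*sqrt(2387)/57343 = 50.46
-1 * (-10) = 10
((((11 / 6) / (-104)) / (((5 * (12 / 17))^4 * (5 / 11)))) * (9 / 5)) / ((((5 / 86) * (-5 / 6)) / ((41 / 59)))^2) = -31411283348929 / 339397500000000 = -0.09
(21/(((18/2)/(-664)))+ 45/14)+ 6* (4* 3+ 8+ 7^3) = 26539/42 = 631.88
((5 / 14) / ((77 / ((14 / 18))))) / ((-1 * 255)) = -1 / 70686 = -0.00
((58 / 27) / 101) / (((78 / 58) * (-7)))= -1682 / 744471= -0.00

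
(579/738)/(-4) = -193/984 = -0.20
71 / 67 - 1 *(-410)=27541 / 67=411.06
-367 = -367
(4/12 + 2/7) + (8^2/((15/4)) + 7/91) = 8082/455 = 17.76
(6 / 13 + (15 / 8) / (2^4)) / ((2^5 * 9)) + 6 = 319595 / 53248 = 6.00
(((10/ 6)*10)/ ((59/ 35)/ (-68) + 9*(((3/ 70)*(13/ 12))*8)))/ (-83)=-119000/ 1966353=-0.06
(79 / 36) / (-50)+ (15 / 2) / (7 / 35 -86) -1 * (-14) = 3569803 / 257400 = 13.87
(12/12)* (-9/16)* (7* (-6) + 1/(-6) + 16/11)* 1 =8061/352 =22.90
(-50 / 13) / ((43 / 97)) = -4850 / 559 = -8.68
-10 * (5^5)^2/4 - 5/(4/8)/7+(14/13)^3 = -750927739899/30758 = -24414062.68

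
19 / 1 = 19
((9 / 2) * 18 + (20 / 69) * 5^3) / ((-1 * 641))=-8089 / 44229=-0.18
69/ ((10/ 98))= 3381/ 5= 676.20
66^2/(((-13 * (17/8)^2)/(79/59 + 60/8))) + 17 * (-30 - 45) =-428006181/221663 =-1930.89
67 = 67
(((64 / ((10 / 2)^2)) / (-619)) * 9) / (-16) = 36 / 15475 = 0.00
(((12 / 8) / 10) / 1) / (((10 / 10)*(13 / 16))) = 12 / 65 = 0.18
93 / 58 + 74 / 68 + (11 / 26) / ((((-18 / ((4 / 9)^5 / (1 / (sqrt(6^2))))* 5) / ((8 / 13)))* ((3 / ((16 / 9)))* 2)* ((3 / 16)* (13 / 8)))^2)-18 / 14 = 9272893385633634267495652 / 6595373137788317050070175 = 1.41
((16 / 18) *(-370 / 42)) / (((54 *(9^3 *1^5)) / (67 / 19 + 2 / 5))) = -55204 / 70681653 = -0.00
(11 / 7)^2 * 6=726 / 49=14.82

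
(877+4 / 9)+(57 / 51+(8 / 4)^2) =135032 / 153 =882.56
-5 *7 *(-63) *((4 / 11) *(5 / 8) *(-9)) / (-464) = 99225 / 10208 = 9.72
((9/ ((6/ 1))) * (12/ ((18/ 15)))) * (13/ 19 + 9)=2760/ 19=145.26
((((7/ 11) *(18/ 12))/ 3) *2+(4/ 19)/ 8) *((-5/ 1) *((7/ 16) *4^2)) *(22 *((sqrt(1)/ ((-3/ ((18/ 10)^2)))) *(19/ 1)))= 52353/ 5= 10470.60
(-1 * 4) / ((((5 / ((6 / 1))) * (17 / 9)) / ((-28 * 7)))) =42336 / 85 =498.07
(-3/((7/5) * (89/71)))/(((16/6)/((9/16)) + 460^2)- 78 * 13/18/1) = -28755/3558455761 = -0.00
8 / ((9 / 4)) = 32 / 9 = 3.56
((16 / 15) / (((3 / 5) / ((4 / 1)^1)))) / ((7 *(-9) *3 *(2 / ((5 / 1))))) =-160 / 1701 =-0.09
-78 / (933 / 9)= -234 / 311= -0.75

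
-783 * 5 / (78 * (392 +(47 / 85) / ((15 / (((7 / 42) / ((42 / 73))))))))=-209648250 / 1637389403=-0.13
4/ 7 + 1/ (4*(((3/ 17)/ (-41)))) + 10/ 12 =-1587/ 28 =-56.68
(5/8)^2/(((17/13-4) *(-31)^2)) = -65/430528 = -0.00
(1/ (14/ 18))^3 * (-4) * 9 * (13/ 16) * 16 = -341172/ 343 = -994.67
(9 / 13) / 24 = 3 / 104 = 0.03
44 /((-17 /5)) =-220 /17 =-12.94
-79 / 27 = -2.93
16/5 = 3.20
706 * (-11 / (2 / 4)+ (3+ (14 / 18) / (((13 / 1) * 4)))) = -3136405 / 234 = -13403.44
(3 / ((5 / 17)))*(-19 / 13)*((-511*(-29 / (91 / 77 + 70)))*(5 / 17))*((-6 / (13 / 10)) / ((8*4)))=533995 / 4056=131.66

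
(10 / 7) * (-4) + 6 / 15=-186 / 35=-5.31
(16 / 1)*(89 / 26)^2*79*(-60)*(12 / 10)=-180218592 / 169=-1066382.20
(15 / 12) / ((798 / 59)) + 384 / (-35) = -173629 / 15960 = -10.88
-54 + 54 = 0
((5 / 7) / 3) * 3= 5 / 7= 0.71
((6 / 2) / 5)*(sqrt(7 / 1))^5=147*sqrt(7) / 5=77.79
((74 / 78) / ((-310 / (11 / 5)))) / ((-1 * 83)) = 407 / 5017350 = 0.00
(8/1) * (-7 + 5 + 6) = 32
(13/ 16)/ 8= 13/ 128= 0.10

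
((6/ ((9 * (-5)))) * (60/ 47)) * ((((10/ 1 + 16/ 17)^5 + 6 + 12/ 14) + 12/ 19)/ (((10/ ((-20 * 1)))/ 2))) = 947517157599360/ 8875526107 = 106756.17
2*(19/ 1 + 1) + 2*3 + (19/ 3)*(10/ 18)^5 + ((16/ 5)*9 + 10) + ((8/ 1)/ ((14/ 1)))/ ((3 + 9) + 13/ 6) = 1795541737/ 21080493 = 85.18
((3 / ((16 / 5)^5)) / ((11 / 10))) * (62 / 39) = 484375 / 37486592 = 0.01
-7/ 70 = -1/ 10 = -0.10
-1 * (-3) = 3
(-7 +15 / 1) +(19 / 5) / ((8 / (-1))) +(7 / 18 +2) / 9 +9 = 54401 / 3240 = 16.79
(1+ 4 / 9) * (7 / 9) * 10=910 / 81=11.23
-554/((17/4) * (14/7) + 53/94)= -13019/213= -61.12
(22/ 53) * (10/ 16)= 55/ 212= 0.26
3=3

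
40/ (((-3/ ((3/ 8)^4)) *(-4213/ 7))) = 945/ 2157056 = 0.00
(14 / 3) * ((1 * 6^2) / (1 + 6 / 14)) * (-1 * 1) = -588 / 5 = -117.60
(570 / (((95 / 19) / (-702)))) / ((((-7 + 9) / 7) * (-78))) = 3591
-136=-136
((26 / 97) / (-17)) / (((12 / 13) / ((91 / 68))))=-15379 / 672792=-0.02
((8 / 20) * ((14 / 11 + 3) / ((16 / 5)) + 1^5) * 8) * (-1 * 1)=-411 / 55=-7.47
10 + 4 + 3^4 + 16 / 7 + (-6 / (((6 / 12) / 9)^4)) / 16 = -39268.71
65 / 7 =9.29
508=508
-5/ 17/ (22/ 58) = -145/ 187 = -0.78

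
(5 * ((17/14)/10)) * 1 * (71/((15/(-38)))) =-109.20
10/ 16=5/ 8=0.62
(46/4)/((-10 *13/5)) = -23/52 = -0.44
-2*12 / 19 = -24 / 19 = -1.26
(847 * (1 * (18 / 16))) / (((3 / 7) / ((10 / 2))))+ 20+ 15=89215 / 8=11151.88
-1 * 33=-33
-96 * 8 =-768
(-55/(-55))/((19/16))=16/19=0.84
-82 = -82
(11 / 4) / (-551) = -11 / 2204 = -0.00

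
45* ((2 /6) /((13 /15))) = 225 /13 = 17.31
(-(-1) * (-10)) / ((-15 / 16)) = 32 / 3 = 10.67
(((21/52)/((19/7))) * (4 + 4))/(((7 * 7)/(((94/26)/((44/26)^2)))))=141/4598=0.03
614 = 614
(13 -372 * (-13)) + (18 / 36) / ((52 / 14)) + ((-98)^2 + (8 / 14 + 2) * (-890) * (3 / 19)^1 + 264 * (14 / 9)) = 300896789 / 20748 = 14502.45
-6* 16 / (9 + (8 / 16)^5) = -3072 / 289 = -10.63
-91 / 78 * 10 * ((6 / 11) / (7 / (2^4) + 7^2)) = -160 / 1243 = -0.13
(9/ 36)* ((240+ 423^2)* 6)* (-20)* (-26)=139751820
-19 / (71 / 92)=-1748 / 71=-24.62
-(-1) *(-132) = -132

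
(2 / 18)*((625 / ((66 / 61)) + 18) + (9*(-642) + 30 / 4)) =-170770 / 297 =-574.98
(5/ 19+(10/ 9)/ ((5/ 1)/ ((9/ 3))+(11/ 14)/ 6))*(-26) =-197210/ 8607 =-22.91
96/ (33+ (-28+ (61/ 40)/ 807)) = 3098880/ 161461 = 19.19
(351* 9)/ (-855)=-351/ 95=-3.69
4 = 4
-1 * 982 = -982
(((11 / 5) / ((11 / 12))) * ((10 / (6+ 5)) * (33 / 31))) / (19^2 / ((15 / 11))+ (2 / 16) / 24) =0.01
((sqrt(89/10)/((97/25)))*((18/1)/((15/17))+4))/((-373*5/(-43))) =0.43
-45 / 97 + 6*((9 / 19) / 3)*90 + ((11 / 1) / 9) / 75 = 84.82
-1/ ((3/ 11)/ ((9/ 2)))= -33/ 2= -16.50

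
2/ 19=0.11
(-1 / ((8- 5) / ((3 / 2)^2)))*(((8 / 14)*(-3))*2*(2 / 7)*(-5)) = -180 / 49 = -3.67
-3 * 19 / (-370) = 57 / 370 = 0.15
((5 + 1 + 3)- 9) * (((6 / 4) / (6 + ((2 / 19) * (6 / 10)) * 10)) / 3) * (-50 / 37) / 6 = 0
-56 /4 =-14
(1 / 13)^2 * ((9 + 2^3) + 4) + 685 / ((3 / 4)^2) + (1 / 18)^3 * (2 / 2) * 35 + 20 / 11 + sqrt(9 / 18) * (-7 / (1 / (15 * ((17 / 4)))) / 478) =13223891137 / 10841688 - 1785 * sqrt(2) / 3824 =1219.07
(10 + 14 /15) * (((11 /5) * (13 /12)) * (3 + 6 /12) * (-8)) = -164164 /225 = -729.62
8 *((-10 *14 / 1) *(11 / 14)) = -880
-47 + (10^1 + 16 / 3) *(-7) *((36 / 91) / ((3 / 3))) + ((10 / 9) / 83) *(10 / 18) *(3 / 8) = -10424807 / 116532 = -89.46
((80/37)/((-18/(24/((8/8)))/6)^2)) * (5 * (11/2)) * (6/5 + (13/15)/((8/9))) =306240/37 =8276.76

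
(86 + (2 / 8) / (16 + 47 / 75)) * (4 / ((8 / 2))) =429043 / 4988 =86.02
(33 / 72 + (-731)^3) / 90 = -9374829373 / 2160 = -4340198.78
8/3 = 2.67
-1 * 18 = -18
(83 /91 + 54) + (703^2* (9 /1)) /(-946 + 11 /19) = -7600625138 /1634633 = -4649.74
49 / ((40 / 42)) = 1029 / 20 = 51.45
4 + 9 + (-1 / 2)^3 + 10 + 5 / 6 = 569 / 24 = 23.71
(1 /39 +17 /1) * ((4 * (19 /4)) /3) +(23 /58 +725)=5654269 /6786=833.23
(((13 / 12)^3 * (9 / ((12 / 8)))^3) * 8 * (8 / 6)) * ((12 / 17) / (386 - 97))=35152 / 4913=7.15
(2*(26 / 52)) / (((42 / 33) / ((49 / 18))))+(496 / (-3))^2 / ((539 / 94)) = 92543519 / 19404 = 4769.30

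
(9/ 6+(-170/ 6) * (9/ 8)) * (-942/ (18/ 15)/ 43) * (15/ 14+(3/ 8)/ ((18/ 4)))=6167745/ 9632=640.34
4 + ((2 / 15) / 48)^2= 518401 / 129600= 4.00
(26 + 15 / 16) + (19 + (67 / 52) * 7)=11431 / 208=54.96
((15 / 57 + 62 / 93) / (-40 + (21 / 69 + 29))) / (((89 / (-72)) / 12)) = 58512 / 69331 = 0.84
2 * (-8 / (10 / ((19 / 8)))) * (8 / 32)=-19 / 20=-0.95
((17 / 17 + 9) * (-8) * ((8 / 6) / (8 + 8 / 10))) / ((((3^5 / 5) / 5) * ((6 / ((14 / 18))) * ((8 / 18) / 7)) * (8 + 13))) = -8750 / 72171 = -0.12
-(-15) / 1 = 15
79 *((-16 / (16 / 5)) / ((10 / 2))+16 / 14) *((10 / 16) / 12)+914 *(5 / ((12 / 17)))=1450345 / 224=6474.75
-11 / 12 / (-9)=11 / 108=0.10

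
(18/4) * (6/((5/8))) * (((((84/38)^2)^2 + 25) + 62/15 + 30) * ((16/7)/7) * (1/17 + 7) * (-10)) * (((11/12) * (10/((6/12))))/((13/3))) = -493509013493760/1411246109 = -349697.34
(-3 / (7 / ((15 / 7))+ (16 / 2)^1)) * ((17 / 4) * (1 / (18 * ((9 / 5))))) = -425 / 12168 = -0.03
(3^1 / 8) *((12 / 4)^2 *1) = 27 / 8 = 3.38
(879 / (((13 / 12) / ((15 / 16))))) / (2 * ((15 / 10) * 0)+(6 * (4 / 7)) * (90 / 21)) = 51.77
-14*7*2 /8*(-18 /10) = 441 /10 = 44.10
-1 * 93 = -93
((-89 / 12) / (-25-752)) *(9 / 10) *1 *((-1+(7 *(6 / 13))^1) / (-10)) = -2581 / 1346800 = -0.00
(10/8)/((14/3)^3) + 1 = 11111/10976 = 1.01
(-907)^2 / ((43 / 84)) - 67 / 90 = 1607034.51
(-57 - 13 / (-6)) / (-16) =329 / 96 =3.43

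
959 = 959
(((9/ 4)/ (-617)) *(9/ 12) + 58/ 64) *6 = 53517/ 9872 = 5.42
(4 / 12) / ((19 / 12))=4 / 19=0.21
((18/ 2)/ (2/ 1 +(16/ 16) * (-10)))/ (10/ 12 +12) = -27/ 308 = -0.09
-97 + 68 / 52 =-1244 / 13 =-95.69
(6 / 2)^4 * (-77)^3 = -36979173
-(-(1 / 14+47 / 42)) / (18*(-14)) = -25 / 5292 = -0.00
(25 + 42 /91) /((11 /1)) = 331 /143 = 2.31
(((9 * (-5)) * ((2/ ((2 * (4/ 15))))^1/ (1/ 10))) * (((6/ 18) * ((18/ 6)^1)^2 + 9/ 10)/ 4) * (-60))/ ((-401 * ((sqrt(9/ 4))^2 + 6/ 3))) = -394875/ 6817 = -57.93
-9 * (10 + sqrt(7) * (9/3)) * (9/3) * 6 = -1620 - 486 * sqrt(7) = -2905.84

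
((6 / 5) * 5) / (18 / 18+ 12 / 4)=3 / 2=1.50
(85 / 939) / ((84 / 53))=4505 / 78876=0.06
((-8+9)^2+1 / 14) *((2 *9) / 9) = 15 / 7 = 2.14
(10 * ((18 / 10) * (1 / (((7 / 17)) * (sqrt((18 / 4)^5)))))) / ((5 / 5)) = 136 * sqrt(2) / 189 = 1.02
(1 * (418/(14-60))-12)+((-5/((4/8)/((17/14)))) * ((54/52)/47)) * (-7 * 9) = -117605/28106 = -4.18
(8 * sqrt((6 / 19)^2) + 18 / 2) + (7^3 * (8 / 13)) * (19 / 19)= 54983 / 247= 222.60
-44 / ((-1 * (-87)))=-44 / 87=-0.51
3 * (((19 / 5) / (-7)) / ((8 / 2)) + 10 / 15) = 223 / 140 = 1.59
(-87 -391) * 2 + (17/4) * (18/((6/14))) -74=-1703/2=-851.50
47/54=0.87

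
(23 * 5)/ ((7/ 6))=98.57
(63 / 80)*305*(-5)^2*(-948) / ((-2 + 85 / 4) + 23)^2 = -91079100 / 28561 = -3188.93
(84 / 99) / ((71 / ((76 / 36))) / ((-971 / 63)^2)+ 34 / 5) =2507957060 / 20517955953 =0.12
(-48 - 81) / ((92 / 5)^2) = -3225 / 8464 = -0.38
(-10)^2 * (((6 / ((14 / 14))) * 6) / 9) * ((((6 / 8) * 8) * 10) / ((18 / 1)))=4000 / 3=1333.33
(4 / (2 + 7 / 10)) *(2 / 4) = 0.74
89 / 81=1.10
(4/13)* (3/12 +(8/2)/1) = 17/13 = 1.31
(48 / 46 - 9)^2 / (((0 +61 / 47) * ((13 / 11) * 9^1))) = 4.59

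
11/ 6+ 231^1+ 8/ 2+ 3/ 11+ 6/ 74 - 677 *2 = -2727257/ 2442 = -1116.81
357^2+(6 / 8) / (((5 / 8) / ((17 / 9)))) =127451.27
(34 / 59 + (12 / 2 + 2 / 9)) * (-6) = -7220 / 177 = -40.79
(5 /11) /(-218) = -5 /2398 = -0.00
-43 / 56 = -0.77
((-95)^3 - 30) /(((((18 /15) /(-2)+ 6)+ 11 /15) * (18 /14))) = -30009175 /276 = -108728.89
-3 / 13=-0.23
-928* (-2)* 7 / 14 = 928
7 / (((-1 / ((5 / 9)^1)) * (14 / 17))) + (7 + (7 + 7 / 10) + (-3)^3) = -766 / 45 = -17.02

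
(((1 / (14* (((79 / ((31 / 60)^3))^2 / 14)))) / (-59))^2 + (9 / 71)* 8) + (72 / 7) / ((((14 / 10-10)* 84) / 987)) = -82242993367511031912056215654903057669 / 6307427065639883379388416000000000000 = -13.04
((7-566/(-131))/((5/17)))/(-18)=-25211/11790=-2.14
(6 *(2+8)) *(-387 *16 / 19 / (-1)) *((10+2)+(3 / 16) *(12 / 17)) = 76626000 / 323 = 237232.20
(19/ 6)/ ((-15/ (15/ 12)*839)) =-19/ 60408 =-0.00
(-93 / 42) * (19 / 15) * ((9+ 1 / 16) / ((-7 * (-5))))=-17081 / 23520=-0.73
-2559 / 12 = -853 / 4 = -213.25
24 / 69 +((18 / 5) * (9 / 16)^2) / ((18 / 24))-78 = -280171 / 3680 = -76.13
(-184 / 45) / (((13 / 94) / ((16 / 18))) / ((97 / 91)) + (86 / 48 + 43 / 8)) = -13421696 / 24003555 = -0.56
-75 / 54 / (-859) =25 / 15462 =0.00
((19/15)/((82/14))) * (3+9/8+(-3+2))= 665/984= 0.68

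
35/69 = 0.51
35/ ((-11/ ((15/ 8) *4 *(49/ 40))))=-5145/ 176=-29.23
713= 713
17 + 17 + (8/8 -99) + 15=-49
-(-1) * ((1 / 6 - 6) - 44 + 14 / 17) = -49.01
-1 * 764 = -764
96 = 96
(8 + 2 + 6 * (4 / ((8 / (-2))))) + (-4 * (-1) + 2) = 10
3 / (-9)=-1 / 3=-0.33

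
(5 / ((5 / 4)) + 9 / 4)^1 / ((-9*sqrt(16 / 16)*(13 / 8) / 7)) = -350 / 117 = -2.99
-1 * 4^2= -16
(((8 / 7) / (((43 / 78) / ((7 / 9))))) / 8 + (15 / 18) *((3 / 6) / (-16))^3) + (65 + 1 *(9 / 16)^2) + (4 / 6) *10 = 72.18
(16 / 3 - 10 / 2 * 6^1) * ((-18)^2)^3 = -838968192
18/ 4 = 9/ 2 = 4.50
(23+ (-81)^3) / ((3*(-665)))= 531418 / 1995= 266.37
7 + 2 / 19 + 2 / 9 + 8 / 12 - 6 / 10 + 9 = 14017 / 855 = 16.39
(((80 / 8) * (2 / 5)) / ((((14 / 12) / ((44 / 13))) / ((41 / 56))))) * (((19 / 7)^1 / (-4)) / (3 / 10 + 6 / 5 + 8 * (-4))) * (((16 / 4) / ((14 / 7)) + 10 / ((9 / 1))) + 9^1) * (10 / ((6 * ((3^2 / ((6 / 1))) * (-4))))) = -4670105 / 7343973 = -0.64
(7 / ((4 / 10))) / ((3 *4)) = 35 / 24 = 1.46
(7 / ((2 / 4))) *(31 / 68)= 217 / 34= 6.38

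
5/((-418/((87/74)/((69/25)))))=-3625/711436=-0.01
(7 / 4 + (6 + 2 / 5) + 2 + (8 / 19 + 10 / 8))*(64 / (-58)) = -35936 / 2755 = -13.04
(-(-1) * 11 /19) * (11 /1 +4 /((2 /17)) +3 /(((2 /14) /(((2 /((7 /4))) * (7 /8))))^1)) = 726 /19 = 38.21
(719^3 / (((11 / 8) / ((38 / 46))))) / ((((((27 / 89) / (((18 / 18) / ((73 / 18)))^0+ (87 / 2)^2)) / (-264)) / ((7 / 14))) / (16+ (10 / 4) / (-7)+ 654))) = -59498805729266712500 / 483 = -123185933186887603.52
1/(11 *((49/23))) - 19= -10218/539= -18.96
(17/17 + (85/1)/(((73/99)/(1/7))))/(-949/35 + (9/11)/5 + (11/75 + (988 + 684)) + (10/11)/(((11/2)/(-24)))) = 81003450/7610912621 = 0.01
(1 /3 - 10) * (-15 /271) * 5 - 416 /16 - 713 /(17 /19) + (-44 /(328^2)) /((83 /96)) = -527215027024 /642782461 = -820.21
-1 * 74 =-74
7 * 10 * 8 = 560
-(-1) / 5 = 1 / 5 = 0.20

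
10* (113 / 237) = 1130 / 237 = 4.77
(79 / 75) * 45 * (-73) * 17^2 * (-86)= 429999054 / 5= 85999810.80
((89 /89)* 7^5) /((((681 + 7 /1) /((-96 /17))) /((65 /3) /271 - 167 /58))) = 2218540807 /5744929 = 386.17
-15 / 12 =-5 / 4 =-1.25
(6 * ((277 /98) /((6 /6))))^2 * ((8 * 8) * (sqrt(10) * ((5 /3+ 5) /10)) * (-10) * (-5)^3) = 36829920000 * sqrt(10) /2401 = 48507469.07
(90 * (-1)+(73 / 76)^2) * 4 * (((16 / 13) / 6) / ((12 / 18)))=-514511 / 4693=-109.63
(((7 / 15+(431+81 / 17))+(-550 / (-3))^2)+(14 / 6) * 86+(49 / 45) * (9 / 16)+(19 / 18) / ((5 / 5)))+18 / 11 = 512399651 / 14960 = 34251.31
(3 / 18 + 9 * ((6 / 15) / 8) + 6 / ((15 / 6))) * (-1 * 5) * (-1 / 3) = 181 / 36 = 5.03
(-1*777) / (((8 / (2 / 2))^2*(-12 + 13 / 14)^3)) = 266511 / 29791000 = 0.01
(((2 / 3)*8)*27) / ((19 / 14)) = 106.11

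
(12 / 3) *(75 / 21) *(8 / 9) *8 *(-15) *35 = -160000 / 3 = -53333.33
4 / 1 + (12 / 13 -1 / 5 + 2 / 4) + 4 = 1199 / 130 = 9.22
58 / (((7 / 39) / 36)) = 81432 / 7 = 11633.14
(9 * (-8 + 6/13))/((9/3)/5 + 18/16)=-11760/299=-39.33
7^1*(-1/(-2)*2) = 7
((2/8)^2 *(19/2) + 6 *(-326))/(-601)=62573/19232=3.25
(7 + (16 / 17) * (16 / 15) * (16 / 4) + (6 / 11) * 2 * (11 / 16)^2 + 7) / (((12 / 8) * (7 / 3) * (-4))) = -302431 / 228480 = -1.32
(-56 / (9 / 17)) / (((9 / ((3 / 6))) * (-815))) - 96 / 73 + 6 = 22611878 / 4819095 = 4.69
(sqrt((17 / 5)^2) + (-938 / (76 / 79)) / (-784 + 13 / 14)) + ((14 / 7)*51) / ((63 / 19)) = 774393824 / 21871185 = 35.41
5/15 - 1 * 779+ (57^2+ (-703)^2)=1490038/3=496679.33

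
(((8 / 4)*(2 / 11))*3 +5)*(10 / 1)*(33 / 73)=2010 / 73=27.53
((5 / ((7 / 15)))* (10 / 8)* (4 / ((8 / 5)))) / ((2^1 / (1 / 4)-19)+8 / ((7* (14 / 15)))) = -13125 / 3832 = -3.43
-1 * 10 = -10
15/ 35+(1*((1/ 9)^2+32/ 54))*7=2644/ 567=4.66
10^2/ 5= 20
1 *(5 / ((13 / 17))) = 85 / 13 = 6.54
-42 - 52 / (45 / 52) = -4594 / 45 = -102.09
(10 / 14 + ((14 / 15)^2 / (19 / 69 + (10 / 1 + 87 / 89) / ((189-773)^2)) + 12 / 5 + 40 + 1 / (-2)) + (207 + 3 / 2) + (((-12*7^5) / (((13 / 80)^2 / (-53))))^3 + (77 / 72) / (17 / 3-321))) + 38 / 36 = 200110984526786745313733922143651568018866200969 / 3016818435842688531600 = 66331795824792386516873240.00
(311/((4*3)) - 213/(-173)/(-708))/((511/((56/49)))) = 906904/15647331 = 0.06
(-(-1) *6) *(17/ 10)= 51/ 5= 10.20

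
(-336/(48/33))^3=-12326391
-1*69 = -69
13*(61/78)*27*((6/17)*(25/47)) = 41175/799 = 51.53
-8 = -8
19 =19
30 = 30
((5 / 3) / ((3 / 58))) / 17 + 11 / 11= 443 / 153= 2.90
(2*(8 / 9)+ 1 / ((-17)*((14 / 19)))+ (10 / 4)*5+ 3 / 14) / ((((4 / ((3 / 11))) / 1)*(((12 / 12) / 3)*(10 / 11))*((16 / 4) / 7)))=30871 / 5440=5.67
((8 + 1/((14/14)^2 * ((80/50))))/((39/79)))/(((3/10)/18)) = 27255/26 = 1048.27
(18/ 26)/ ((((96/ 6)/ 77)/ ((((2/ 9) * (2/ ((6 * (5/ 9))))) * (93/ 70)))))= 3069/ 5200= 0.59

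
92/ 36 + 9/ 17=472/ 153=3.08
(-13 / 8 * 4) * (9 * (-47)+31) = 2548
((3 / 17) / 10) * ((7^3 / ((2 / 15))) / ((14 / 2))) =441 / 68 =6.49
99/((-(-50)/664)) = 32868/25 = 1314.72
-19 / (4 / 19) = -361 / 4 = -90.25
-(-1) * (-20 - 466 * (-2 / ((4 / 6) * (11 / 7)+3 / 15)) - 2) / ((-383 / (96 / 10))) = -4558944 / 250865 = -18.17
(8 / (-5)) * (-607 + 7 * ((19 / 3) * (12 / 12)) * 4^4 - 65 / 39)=-257776 / 15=-17185.07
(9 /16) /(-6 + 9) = 3 /16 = 0.19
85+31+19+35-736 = -566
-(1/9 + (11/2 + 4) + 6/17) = -3049/306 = -9.96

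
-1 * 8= -8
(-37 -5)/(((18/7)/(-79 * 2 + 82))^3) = 263495344/243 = 1084342.98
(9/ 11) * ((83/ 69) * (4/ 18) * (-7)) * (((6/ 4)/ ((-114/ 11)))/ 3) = 581/ 7866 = 0.07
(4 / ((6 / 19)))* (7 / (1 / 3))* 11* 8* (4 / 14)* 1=6688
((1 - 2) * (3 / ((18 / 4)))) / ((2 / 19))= -6.33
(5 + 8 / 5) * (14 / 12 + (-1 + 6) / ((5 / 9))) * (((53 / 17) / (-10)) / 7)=-35563 / 11900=-2.99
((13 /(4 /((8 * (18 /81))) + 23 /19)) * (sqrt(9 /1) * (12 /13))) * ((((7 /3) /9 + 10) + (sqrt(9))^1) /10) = 54416 /3945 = 13.79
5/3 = 1.67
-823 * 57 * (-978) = 45878958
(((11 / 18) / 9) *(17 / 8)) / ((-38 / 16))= -187 / 3078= -0.06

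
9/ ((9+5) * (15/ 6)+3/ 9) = 27/ 106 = 0.25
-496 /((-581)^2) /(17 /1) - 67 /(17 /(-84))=1899792812 /5738537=331.06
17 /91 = 0.19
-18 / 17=-1.06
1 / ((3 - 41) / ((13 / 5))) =-13 / 190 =-0.07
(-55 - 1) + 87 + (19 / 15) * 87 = 706 / 5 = 141.20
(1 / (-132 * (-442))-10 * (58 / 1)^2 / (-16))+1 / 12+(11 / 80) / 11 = 408912841 / 194480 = 2102.60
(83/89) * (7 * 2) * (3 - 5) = -2324/89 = -26.11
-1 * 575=-575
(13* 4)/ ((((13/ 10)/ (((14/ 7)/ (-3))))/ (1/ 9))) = -80/ 27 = -2.96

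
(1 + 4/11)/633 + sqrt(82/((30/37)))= 10.06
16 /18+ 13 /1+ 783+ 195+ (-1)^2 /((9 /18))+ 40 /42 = 62675 /63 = 994.84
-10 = -10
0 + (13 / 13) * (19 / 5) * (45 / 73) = 171 / 73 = 2.34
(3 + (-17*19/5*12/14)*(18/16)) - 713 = -108121/140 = -772.29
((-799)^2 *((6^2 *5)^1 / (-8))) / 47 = -611235 / 2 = -305617.50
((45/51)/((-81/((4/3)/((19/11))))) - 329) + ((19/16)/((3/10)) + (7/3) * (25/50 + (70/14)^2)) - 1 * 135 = -400.55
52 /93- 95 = -8783 /93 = -94.44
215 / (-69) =-3.12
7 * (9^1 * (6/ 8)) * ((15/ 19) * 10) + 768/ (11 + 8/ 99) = 18439191/ 41686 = 442.34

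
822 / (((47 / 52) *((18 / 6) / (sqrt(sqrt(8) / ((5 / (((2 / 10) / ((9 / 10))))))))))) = 28496 *2^(1 / 4) *sqrt(5) / 705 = 107.48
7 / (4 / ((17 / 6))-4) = -119 / 44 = -2.70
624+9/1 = 633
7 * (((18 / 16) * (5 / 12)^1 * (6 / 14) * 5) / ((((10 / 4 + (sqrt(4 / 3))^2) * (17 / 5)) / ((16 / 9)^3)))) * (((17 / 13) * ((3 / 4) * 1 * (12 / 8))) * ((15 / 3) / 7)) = 20000 / 6279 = 3.19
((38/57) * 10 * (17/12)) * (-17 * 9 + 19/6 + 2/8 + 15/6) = -1389.12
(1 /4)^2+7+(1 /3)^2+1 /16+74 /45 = 8.88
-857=-857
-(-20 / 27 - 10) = 290 / 27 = 10.74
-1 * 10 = -10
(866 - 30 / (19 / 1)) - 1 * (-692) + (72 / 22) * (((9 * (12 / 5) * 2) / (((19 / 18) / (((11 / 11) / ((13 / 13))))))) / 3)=1673116 / 1045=1601.07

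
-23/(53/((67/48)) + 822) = -1541/57618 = -0.03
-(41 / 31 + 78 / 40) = -2029 / 620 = -3.27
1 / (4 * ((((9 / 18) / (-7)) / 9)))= -63 / 2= -31.50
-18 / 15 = -6 / 5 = -1.20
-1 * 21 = -21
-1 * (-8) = 8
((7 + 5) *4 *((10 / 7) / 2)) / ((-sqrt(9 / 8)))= -32.32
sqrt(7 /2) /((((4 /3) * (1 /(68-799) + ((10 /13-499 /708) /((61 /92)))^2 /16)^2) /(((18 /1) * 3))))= 1075190854127777095598211576384 * sqrt(14) /32125919549614240795225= 125225856.81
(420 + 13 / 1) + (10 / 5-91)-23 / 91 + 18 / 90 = 343.95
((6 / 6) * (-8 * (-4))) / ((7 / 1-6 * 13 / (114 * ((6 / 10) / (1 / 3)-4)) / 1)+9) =6688 / 3409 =1.96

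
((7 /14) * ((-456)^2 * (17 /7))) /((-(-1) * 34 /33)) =1715472 /7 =245067.43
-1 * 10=-10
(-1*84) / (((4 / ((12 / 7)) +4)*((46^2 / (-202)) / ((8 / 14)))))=7272 / 10051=0.72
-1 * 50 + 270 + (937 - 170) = 987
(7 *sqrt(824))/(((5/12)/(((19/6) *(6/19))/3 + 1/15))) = 336 *sqrt(206)/25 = 192.90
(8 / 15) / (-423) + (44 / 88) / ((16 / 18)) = 56977 / 101520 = 0.56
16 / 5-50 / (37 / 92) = -22408 / 185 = -121.12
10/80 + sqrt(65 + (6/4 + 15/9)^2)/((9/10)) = 1/8 + 5 * sqrt(2701)/27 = 9.75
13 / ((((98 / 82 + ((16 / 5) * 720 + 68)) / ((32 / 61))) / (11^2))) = 2063776 / 5935361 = 0.35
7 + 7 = 14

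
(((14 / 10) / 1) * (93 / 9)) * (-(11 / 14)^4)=-453871 / 82320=-5.51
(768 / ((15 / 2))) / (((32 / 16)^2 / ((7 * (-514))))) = -460544 / 5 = -92108.80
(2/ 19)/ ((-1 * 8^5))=-1/ 311296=-0.00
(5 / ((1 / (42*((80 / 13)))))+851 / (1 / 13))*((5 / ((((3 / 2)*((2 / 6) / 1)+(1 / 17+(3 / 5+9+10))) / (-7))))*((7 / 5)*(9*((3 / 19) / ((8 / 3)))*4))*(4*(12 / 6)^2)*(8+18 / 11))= -91901540273760 / 9311159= -9870043.06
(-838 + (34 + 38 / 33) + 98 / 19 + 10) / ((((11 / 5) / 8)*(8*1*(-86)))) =1234705 / 296571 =4.16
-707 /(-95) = 707 /95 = 7.44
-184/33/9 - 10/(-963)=-19358/31779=-0.61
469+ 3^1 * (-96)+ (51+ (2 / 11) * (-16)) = 2520 / 11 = 229.09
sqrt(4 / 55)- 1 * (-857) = 2 * sqrt(55) / 55 + 857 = 857.27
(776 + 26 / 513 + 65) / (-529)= -431459 / 271377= -1.59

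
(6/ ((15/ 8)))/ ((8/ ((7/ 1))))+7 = 49/ 5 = 9.80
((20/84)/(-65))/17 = -1/4641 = -0.00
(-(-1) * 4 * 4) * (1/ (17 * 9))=16/ 153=0.10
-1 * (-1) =1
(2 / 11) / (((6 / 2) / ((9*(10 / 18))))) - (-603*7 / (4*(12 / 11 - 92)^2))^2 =151391739820327 / 528000000000000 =0.29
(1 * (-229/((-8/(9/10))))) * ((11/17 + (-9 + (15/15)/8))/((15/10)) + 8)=352431/5440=64.79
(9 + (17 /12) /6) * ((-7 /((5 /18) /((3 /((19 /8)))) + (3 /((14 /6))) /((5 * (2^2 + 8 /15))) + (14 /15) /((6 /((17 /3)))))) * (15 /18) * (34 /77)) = -67264750 /3274491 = -20.54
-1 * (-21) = 21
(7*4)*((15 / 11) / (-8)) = -105 / 22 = -4.77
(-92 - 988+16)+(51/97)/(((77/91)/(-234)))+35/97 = -1290045/1067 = -1209.04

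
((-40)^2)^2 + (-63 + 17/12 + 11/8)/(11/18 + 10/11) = 3082192315/1204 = 2559960.39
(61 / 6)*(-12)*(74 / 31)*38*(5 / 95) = -18056 / 31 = -582.45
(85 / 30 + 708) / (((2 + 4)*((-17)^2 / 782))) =98095 / 306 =320.57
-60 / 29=-2.07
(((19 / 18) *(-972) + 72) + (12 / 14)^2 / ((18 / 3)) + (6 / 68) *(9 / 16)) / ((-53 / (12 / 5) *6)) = 25425237 / 3531920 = 7.20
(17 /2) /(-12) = -0.71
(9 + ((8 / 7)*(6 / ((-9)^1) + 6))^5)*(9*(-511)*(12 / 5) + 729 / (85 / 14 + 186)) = -92927233.10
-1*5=-5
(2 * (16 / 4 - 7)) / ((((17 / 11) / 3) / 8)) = -93.18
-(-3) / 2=3 / 2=1.50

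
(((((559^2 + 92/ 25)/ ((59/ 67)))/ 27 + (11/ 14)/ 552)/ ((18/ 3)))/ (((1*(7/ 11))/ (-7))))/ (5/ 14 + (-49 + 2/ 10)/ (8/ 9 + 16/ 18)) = 889.35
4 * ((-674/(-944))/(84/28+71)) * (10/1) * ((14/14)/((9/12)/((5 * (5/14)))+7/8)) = 168500/565397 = 0.30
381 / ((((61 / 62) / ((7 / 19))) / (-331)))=-54732174 / 1159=-47223.62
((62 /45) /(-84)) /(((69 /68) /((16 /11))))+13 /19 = 0.66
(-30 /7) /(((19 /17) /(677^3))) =-158247253830 /133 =-1189828976.17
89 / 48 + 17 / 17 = 137 / 48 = 2.85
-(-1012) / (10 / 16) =8096 / 5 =1619.20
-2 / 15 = -0.13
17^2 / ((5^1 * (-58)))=-289 / 290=-1.00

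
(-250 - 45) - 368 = -663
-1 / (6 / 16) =-8 / 3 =-2.67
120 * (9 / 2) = 540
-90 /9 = -10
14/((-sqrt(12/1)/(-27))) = 109.12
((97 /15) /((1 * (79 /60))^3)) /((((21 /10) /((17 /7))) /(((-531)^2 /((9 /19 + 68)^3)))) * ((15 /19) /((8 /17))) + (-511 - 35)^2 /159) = 967210518383723520 /640676286182916087587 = 0.00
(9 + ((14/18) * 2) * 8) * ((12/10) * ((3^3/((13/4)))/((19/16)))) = 222336/1235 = 180.03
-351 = -351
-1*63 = -63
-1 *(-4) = 4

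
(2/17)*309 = 618/17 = 36.35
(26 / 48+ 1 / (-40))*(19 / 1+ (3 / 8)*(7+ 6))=5921 / 480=12.34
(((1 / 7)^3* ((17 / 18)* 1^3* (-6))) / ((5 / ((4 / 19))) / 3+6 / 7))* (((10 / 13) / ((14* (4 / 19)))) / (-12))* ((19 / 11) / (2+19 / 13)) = 6137 / 300315708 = 0.00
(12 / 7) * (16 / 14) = 96 / 49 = 1.96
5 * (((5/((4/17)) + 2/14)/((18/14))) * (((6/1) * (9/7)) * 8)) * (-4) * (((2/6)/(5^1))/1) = -9584/7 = -1369.14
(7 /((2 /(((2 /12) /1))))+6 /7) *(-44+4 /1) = -1210 /21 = -57.62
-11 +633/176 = -7.40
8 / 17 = 0.47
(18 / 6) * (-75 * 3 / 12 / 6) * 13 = -975 / 8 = -121.88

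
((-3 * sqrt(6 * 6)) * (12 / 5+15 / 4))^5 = -1662409853522307 / 100000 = -16624098535.22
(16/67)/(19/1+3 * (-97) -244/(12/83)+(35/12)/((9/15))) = -576/4714991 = -0.00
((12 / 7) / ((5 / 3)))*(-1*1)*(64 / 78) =-384 / 455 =-0.84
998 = 998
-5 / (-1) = 5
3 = 3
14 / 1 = 14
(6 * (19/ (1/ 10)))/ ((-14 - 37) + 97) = 570/ 23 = 24.78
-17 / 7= -2.43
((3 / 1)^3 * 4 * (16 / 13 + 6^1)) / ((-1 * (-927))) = 1128 / 1339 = 0.84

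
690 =690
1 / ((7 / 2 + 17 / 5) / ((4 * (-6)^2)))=480 / 23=20.87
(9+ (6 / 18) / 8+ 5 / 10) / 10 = 229 / 240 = 0.95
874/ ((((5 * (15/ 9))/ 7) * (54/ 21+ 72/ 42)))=21413/ 125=171.30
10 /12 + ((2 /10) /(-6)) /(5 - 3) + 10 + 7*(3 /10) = 155 /12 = 12.92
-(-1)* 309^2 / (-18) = -10609 / 2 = -5304.50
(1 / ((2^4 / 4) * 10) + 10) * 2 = 401 / 20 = 20.05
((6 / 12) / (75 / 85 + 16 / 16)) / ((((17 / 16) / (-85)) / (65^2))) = -359125 / 4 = -89781.25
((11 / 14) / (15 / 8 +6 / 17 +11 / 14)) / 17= 44 / 2869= 0.02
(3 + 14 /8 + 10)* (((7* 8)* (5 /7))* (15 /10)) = 885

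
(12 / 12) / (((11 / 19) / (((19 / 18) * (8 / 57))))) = 76 / 297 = 0.26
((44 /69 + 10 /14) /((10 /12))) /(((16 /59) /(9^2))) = 3120687 /6440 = 484.58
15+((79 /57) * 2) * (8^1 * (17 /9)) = 29183 /513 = 56.89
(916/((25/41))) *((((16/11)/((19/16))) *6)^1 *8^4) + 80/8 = 236281973786/5225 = 45221430.39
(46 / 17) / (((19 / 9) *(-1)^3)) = -414 / 323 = -1.28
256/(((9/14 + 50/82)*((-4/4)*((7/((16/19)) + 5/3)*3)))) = -2351104/344401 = -6.83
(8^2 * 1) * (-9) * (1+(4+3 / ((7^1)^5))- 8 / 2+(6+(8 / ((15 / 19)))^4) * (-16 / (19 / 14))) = 128687425344252032 / 1796248125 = 71642343.59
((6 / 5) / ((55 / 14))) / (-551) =-84 / 151525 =-0.00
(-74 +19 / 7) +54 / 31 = -15091 / 217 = -69.54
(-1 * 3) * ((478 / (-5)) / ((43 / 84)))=120456 / 215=560.26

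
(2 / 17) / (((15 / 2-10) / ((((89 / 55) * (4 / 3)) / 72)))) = -178 / 126225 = -0.00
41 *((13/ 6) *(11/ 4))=5863/ 24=244.29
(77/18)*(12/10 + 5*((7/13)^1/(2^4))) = 5.85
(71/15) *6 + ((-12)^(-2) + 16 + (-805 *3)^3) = -10141072798027/720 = -14084823330.59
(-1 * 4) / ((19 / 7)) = -28 / 19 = -1.47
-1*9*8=-72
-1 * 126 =-126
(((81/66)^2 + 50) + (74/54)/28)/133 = 2358029/6083154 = 0.39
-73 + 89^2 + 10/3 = 23554/3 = 7851.33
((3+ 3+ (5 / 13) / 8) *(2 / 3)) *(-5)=-3145 / 156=-20.16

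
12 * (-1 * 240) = -2880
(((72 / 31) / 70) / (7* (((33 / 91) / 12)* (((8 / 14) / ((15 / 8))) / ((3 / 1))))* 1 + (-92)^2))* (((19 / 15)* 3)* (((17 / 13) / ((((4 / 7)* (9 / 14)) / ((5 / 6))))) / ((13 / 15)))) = 712215 / 13968047704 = 0.00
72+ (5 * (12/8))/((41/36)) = 3222/41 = 78.59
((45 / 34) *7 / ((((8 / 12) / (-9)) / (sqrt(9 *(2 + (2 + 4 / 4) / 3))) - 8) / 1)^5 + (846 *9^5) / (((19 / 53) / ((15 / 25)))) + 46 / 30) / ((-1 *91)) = -308891761374786341218454372267397050887 / 336195023262785676622349001754896 - 700285977691544491038405 *sqrt(3) / 43814890249786604472085584188608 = -918787.43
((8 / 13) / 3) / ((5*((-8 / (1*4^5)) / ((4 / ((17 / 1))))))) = -1.24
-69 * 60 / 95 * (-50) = 41400 / 19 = 2178.95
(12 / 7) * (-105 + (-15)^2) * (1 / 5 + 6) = 8928 / 7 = 1275.43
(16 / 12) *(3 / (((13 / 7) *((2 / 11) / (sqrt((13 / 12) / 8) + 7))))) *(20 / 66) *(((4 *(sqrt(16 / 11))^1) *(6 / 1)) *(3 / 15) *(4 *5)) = 3062.30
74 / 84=37 / 42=0.88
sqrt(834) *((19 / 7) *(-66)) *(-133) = 23826 *sqrt(834) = 688072.44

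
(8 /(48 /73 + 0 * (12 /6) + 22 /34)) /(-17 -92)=-9928 /176471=-0.06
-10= -10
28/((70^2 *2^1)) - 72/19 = -25181/6650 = -3.79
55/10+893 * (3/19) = 293/2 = 146.50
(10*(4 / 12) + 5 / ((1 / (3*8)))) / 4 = 185 / 6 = 30.83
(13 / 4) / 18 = 0.18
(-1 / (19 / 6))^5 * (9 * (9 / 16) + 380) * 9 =-26948214 / 2476099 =-10.88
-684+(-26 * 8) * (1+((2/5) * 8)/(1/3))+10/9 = -129946/45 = -2887.69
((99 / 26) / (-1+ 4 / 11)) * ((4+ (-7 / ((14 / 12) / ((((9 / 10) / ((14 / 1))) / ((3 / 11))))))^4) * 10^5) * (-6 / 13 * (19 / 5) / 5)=23848397065746 / 14201915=1679238.12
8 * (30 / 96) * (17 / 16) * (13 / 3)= 1105 / 96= 11.51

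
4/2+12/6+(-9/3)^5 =-239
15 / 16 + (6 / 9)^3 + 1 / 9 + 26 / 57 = 14783 / 8208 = 1.80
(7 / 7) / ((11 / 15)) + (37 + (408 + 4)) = 4954 / 11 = 450.36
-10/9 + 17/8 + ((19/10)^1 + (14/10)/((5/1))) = 5749/1800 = 3.19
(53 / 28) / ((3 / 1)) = 53 / 84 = 0.63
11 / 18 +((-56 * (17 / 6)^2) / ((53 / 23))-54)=-237049 / 954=-248.48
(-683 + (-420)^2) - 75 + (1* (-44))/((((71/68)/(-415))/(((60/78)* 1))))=174534366/923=189094.65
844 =844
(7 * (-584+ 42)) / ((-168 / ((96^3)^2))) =17677280083968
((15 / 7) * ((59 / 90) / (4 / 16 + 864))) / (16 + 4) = 0.00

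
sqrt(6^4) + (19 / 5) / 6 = 1099 / 30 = 36.63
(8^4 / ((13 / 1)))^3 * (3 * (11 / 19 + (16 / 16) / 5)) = 15255723835392 / 208715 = 73093567.00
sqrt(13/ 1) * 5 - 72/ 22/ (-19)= 36/ 209 + 5 * sqrt(13)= 18.20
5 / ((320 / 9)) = 9 / 64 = 0.14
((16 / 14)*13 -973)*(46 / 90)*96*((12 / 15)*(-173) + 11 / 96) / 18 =10239382397 / 28350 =361177.51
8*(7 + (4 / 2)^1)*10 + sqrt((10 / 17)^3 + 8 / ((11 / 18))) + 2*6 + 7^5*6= 101577.65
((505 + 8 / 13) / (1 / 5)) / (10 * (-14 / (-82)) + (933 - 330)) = 1347465 / 322309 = 4.18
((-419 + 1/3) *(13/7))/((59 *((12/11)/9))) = -44902/413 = -108.72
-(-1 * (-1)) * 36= -36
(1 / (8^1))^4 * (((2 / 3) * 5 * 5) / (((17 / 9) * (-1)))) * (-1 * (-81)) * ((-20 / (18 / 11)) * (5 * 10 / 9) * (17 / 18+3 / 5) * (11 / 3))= 67.09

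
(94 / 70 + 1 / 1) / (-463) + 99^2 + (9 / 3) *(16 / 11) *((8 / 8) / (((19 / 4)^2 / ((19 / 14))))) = 4742191381 / 483835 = 9801.26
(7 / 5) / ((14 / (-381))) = -381 / 10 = -38.10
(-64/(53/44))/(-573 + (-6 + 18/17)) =47872/520725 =0.09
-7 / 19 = -0.37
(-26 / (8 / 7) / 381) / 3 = -91 / 4572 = -0.02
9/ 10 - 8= -71/ 10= -7.10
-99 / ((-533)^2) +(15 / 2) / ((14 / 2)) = 4259949 / 3977246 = 1.07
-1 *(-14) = 14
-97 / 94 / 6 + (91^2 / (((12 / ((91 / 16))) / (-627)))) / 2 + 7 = -22206860567 / 18048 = -1230433.32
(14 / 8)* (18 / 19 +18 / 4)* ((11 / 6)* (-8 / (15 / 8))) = -7084 / 95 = -74.57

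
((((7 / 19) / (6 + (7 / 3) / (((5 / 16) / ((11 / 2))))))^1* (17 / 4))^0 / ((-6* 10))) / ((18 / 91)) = -91 / 1080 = -0.08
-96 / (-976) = 6 / 61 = 0.10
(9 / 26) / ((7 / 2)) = 9 / 91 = 0.10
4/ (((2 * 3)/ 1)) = 2/ 3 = 0.67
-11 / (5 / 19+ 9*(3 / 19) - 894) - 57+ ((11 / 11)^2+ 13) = -728813 / 16954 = -42.99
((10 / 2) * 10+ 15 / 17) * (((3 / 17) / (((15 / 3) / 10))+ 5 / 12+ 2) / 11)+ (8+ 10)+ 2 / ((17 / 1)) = 30.93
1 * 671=671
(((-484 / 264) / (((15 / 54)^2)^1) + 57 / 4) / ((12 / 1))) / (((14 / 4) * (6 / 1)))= -317 / 8400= -0.04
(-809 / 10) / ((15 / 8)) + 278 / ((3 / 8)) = 52364 / 75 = 698.19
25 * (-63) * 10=-15750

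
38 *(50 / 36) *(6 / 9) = 950 / 27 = 35.19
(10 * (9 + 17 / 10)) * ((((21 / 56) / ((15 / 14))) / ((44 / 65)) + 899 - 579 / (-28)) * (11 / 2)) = 121303867 / 224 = 541535.12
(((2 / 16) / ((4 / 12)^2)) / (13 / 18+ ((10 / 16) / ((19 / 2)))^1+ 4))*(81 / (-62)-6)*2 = -697167 / 203050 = -3.43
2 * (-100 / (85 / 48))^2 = 1843200 / 289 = 6377.85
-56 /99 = -0.57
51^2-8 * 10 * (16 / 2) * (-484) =312361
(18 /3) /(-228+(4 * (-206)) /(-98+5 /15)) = -293 /10722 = -0.03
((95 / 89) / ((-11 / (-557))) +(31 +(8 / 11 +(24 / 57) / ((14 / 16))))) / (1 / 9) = 101083176 / 130207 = 776.33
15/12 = 1.25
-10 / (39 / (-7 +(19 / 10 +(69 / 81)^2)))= 2453 / 2187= 1.12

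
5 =5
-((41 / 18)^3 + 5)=-98081 / 5832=-16.82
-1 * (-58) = 58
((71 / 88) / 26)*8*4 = 142 / 143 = 0.99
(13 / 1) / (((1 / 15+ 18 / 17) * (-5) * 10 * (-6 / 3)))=663 / 5740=0.12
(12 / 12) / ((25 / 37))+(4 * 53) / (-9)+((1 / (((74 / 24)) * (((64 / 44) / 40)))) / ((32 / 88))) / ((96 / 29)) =-14.67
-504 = -504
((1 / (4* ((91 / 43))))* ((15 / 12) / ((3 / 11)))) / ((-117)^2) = 2365 / 59793552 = 0.00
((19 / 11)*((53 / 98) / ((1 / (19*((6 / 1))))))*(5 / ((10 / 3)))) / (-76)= -9063 / 4312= -2.10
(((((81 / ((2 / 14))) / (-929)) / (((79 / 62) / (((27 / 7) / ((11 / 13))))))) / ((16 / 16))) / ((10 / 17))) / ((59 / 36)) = -539392932 / 238153795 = -2.26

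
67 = 67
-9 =-9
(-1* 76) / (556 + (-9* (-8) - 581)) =-76 / 47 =-1.62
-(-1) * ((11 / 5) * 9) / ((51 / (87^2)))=249777 / 85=2938.55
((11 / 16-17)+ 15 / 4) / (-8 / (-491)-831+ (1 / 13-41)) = 427661 / 29682032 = 0.01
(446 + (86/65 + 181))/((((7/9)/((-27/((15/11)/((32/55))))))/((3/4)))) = -6979.77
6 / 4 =1.50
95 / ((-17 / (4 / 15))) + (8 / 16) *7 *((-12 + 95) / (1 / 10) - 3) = 2893.01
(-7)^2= 49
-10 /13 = -0.77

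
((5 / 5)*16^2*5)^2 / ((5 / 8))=2621440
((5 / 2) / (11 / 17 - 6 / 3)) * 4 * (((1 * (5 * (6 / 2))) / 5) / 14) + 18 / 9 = 67 / 161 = 0.42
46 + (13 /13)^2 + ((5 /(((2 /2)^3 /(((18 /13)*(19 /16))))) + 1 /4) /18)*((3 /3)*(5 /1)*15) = 51353 /624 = 82.30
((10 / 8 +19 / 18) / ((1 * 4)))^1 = 83 / 144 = 0.58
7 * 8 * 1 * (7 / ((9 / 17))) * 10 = 66640 / 9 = 7404.44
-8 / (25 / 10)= -16 / 5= -3.20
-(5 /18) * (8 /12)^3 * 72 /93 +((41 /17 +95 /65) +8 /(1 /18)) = 82024120 /554931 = 147.81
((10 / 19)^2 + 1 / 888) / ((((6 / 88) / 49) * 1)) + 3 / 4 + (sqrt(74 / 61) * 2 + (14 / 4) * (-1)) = 2 * sqrt(4514) / 61 + 94793215 / 480852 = 199.34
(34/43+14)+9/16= 10563/688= 15.35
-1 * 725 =-725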